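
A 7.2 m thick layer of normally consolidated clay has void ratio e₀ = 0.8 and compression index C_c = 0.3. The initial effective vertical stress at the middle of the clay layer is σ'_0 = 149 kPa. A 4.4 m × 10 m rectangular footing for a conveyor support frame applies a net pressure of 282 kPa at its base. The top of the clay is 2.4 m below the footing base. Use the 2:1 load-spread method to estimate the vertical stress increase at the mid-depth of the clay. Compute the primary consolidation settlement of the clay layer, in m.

S_c ≈ 0.211 m

Mid-depth of clay below the footing base: z = 2.4 + 7.2/2 = 6 m.
Stress increase at mid-clay by the 2:1 spreading method:
Δσ = qBL/((B+z)(L+z)) = 282×4.4×10/((4.4+6)(10+6)) = 74.567 kPa
Final effective stress: σ'_f = σ'_0 + Δσ = 149 + 74.567 = 223.57 kPa.
Normally consolidated clay, so the full stress increment lies on the virgin compression line:
S_c = C_c·H/(1+e₀)·log₁₀(σ'_f/σ'_0) = 0.3×7.2/(1+0.8)×log₁₀(223.57/149)
    = 1.2 × 0.17623 = 0.2115 m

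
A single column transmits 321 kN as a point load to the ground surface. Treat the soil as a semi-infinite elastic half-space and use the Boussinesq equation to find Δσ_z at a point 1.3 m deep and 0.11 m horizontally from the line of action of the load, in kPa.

Δσ_z ≈ 89.1 kPa

Boussinesq vertical stress below a point load on an elastic half-space:
Δσ_z = 3P/(2πz²) · [1 + (r/z)²]^(−5/2)
r/z = 0.11/1.3 = 0.084615; [1+(r/z)²]^(−5/2) = 0.98232.
Δσ_z = 3×321/(2π×1.3²) × 0.98232 = 90.69 × 0.98232 = 89.09 kPa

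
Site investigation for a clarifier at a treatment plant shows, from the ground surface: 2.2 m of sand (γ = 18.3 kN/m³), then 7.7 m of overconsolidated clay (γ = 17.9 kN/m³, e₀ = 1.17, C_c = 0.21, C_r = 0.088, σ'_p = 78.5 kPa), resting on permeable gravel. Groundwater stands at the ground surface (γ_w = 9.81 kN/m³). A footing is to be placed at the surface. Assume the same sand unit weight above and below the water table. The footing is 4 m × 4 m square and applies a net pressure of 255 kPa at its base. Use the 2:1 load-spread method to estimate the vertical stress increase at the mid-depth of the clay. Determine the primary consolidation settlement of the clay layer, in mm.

Mid-depth of clay below the ground surface: z = 2.2 + 7.7/2 = 6.05 m.
Total vertical stress at mid-clay: σ_v = 18.3×2.2 + 17.9×3.85 = 109.17 kPa.
Pore pressure: u = 9.81×(6.05 − 0) = 59.351 kPa.
Initial effective stress: σ'_0 = σ_v − u = 109.17 − 59.351 = 49.819 kPa.
Stress increase at mid-clay by the 2:1 spreading method:
Δσ = qBL/((B+z)(L+z)) = 255×4×4/((4+6.05)(4+6.05)) = 40.395 kPa
Final effective stress: σ'_f = 49.819 + 40.395 = 90.214 kPa.
σ'_f = 90.214 > σ'_p = 78.5 kPa, so the stress path crosses the preconsolidation pressure — recompression up to σ'_p, then virgin compression beyond:
S_c = H/(1+e₀)·[C_r·log₁₀(σ'_p/σ'_0) + C_c·log₁₀(σ'_f/σ'_p)]
    = 7.7/2.17 × [0.088×log₁₀(78.5/49.819) + 0.21×log₁₀(90.214/78.5)]
    = 3.5484 × [0.017378 + 0.012685] = 0.1067 m

S_c ≈ 107 mm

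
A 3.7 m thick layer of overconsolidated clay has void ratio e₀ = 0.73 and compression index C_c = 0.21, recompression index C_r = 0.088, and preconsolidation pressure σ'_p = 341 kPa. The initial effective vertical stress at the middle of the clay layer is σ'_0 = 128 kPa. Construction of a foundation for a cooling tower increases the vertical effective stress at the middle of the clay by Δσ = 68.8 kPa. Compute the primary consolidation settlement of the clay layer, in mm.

Final effective stress: σ'_f = 128 + 68.8 = 196.8 kPa.
σ'_f = 196.8 ≤ σ'_p = 341 kPa, so the clay remains overconsolidated and only the recompression index applies:
S_c = C_r·H/(1+e₀)·log₁₀(σ'_f/σ'_0) = 0.088×3.7/1.73×log₁₀(196.8/128)
    = 0.18821 × 0.18682 = 0.03516 m

S_c ≈ 35.2 mm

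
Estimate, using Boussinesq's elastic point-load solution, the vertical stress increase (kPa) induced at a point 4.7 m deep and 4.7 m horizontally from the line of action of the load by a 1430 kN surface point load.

Boussinesq vertical stress below a point load on an elastic half-space:
Δσ_z = 3P/(2πz²) · [1 + (r/z)²]^(−5/2)
r/z = 4.7/4.7 = 1; [1+(r/z)²]^(−5/2) = 0.17678.
Δσ_z = 3×1430/(2π×4.7²) × 0.17678 = 30.909 × 0.17678 = 5.464 kPa

Δσ_z ≈ 5.46 kPa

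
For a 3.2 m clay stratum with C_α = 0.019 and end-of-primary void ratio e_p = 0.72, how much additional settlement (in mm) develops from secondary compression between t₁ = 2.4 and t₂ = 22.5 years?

Secondary compression: S_s = C_α·H/(1+e_p)·log₁₀(t₂/t₁)
S_s = 0.019×3.2/(1+0.72)×log₁₀(22.5/2.4)
    = 0.03535 × 0.972 = 0.03436 m

S_s ≈ 34.4 mm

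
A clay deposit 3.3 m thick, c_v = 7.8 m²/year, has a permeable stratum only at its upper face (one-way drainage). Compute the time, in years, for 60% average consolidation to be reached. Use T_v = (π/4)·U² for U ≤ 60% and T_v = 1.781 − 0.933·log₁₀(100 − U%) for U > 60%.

t ≈ 0.395 years

Drainage path length: H_d = H = 3.3 m (single drainage).
U ≤ 60%: T_v = (π/4)·U² = (π/4)×0.6² = 0.28274.
t = T_v·H_d²/c_v = 0.28274×3.3²/7.8 = 0.3947 years.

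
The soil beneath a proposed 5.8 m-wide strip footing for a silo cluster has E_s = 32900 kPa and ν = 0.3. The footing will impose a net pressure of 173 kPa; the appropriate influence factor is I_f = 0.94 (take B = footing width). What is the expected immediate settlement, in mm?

Immediate (elastic) settlement: S_e = q·B·(1−ν²)/E_s · I_f.
S_e = 173 × 5.8 × (1 − 0.3²) / 32900 × 0.94
    = 173 × 5.8 × 0.91 / 32900 × 0.94
    = 0.02609 m = 26.09 mm

S_e ≈ 26.1 mm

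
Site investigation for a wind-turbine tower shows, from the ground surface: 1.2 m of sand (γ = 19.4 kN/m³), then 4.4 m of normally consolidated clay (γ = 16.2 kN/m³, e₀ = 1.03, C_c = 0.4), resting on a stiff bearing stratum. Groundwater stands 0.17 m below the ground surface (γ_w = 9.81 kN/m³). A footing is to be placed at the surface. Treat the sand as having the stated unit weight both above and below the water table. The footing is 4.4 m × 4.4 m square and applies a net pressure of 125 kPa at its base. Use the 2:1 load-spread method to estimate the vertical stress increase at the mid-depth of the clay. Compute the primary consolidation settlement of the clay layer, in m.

Mid-depth of clay below the ground surface: z = 1.2 + 4.4/2 = 3.4 m.
Total vertical stress at mid-clay: σ_v = 19.4×1.2 + 16.2×2.2 = 58.92 kPa.
Pore pressure: u = 9.81×(3.4 − 0.17) = 31.686 kPa.
Initial effective stress: σ'_0 = σ_v − u = 58.92 − 31.686 = 27.234 kPa.
Stress increase at mid-clay by the 2:1 spreading method:
Δσ = qBL/((B+z)(L+z)) = 125×4.4×4.4/((4.4+3.4)(4.4+3.4)) = 39.776 kPa
Final effective stress: σ'_f = σ'_0 + Δσ = 27.234 + 39.776 = 67.01 kPa.
Normally consolidated clay, so the full stress increment lies on the virgin compression line:
S_c = C_c·H/(1+e₀)·log₁₀(σ'_f/σ'_0) = 0.4×4.4/(1+1.03)×log₁₀(67.01/27.234)
    = 0.867 × 0.39103 = 0.339 m

S_c ≈ 0.339 m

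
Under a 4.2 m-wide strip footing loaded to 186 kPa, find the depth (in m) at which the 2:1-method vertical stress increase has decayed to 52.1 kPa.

2:1 spreading — at depth z the loaded area has grown by z in each plan dimension:
qB/(B+z) = Δσ_z ⇒ z = qB/Δσ_z − B = 186×4.2/52.1 − 4.2 = 10.79 m

z ≈ 10.8 m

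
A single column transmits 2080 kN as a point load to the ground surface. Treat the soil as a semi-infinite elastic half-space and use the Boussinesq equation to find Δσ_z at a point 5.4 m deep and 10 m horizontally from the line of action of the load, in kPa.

Boussinesq vertical stress below a point load on an elastic half-space:
Δσ_z = 3P/(2πz²) · [1 + (r/z)²]^(−5/2)
r/z = 10/5.4 = 1.8519; [1+(r/z)²]^(−5/2) = 0.024219.
Δσ_z = 3×2080/(2π×5.4²) × 0.024219 = 34.058 × 0.024219 = 0.8249 kPa

Δσ_z ≈ 0.825 kPa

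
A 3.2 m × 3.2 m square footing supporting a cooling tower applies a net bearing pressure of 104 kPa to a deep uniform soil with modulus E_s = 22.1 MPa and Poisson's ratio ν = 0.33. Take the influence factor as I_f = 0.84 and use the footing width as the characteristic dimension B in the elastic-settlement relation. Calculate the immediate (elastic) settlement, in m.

S_e ≈ 0.0113 m

Immediate (elastic) settlement: S_e = q·B·(1−ν²)/E_s · I_f.
E_s = 22.1 MPa = 22100 kPa.
S_e = 104 × 3.2 × (1 − 0.33²) / 22100 × 0.84
    = 104 × 3.2 × 0.8911 / 22100 × 0.84
    = 0.01127 m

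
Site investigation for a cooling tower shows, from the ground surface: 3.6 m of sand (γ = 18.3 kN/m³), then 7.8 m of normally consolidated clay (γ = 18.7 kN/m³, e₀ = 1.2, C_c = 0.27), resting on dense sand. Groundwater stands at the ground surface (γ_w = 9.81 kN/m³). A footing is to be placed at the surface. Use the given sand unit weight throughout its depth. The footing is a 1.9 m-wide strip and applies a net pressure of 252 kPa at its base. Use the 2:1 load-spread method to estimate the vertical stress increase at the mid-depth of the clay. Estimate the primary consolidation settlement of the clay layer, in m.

S_c ≈ 0.24 m

Mid-depth of clay below the ground surface: z = 3.6 + 7.8/2 = 7.5 m.
Total vertical stress at mid-clay: σ_v = 18.3×3.6 + 18.7×3.9 = 138.81 kPa.
Pore pressure: u = 9.81×(7.5 − 0) = 73.575 kPa.
Initial effective stress: σ'_0 = σ_v − u = 138.81 − 73.575 = 65.235 kPa.
Stress increase at mid-clay by the 2:1 spreading method:
Δσ = qB/(B+z) = 252×1.9/(1.9+7.5) = 50.936 kPa
Final effective stress: σ'_f = σ'_0 + Δσ = 65.235 + 50.936 = 116.17 kPa.
Normally consolidated clay, so the full stress increment lies on the virgin compression line:
S_c = C_c·H/(1+e₀)·log₁₀(σ'_f/σ'_0) = 0.27×7.8/(1+1.2)×log₁₀(116.17/65.235)
    = 0.95727 × 0.25061 = 0.2399 m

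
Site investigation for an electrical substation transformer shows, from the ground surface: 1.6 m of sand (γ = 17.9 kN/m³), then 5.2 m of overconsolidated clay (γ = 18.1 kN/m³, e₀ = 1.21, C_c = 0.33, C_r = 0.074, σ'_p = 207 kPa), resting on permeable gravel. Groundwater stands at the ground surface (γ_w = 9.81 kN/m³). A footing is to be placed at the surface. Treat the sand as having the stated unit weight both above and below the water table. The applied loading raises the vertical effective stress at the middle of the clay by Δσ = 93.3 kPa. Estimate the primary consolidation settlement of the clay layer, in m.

Mid-depth of clay below the ground surface: z = 1.6 + 5.2/2 = 4.2 m.
Total vertical stress at mid-clay: σ_v = 17.9×1.6 + 18.1×2.6 = 75.7 kPa.
Pore pressure: u = 9.81×(4.2 − 0) = 41.202 kPa.
Initial effective stress: σ'_0 = σ_v − u = 75.7 − 41.202 = 34.498 kPa.
Final effective stress: σ'_f = 34.498 + 93.3 = 127.8 kPa.
σ'_f = 127.8 ≤ σ'_p = 207 kPa, so the clay remains overconsolidated and only the recompression index applies:
S_c = C_r·H/(1+e₀)·log₁₀(σ'_f/σ'_0) = 0.074×5.2/2.21×log₁₀(127.8/34.498)
    = 0.17411 × 0.56874 = 0.09903 m

S_c ≈ 0.099 m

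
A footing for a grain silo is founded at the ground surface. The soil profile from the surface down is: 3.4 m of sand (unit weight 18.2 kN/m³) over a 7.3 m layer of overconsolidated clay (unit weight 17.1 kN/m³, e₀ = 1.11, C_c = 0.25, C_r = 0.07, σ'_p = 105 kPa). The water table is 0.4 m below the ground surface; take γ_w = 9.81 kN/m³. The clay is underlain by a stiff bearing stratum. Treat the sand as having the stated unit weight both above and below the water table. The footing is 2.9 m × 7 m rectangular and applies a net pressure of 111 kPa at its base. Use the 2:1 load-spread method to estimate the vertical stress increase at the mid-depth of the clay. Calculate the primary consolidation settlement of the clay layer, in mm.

S_c ≈ 25.4 mm

Mid-depth of clay below the ground surface: z = 3.4 + 7.3/2 = 7.05 m.
Total vertical stress at mid-clay: σ_v = 18.2×3.4 + 17.1×3.65 = 124.3 kPa.
Pore pressure: u = 9.81×(7.05 − 0.4) = 65.237 kPa.
Initial effective stress: σ'_0 = σ_v − u = 124.3 − 65.237 = 59.063 kPa.
Stress increase at mid-clay by the 2:1 spreading method:
Δσ = qBL/((B+z)(L+z)) = 111×2.9×7/((2.9+7.05)(7+7.05)) = 16.118 kPa
Final effective stress: σ'_f = 59.063 + 16.118 = 75.181 kPa.
σ'_f = 75.181 ≤ σ'_p = 105 kPa, so the clay remains overconsolidated and only the recompression index applies:
S_c = C_r·H/(1+e₀)·log₁₀(σ'_f/σ'_0) = 0.07×7.3/2.11×log₁₀(75.181/59.063)
    = 0.24218 × 0.10479 = 0.02538 m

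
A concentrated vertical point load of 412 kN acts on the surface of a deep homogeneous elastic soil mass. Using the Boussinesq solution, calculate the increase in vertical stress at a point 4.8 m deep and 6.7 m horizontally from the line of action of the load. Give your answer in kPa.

Δσ_z ≈ 0.572 kPa

Boussinesq vertical stress below a point load on an elastic half-space:
Δσ_z = 3P/(2πz²) · [1 + (r/z)²]^(−5/2)
r/z = 6.7/4.8 = 1.3958; [1+(r/z)²]^(−5/2) = 0.066997.
Δσ_z = 3×412/(2π×4.8²) × 0.066997 = 8.538 × 0.066997 = 0.572 kPa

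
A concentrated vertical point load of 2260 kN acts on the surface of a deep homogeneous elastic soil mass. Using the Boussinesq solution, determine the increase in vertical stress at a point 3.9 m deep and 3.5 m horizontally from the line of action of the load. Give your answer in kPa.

Δσ_z ≈ 16.2 kPa

Boussinesq vertical stress below a point load on an elastic half-space:
Δσ_z = 3P/(2πz²) · [1 + (r/z)²]^(−5/2)
r/z = 3.5/3.9 = 0.89744; [1+(r/z)²]^(−5/2) = 0.22833.
Δσ_z = 3×2260/(2π×3.9²) × 0.22833 = 70.945 × 0.22833 = 16.2 kPa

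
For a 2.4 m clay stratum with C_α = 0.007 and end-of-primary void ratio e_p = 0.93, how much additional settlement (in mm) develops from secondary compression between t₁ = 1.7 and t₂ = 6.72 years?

Secondary compression: S_s = C_α·H/(1+e_p)·log₁₀(t₂/t₁)
S_s = 0.007×2.4/(1+0.93)×log₁₀(6.72/1.7)
    = 0.008705 × 0.5969 = 0.005196 m

S_s ≈ 5.2 mm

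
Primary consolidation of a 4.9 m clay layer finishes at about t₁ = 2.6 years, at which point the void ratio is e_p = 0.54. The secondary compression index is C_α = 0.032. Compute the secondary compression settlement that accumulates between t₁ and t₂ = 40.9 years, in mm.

S_s ≈ 122 mm

Secondary compression: S_s = C_α·H/(1+e_p)·log₁₀(t₂/t₁)
S_s = 0.032×4.9/(1+0.54)×log₁₀(40.9/2.6)
    = 0.1018 × 1.197 = 0.1219 m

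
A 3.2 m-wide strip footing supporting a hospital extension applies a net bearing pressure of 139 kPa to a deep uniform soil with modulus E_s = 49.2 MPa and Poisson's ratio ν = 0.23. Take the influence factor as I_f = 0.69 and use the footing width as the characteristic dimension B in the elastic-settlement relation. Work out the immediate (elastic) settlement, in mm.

Immediate (elastic) settlement: S_e = q·B·(1−ν²)/E_s · I_f.
E_s = 49.2 MPa = 49200 kPa.
S_e = 139 × 3.2 × (1 − 0.23²) / 49200 × 0.69
    = 139 × 3.2 × 0.9471 / 49200 × 0.69
    = 0.005908 m = 5.908 mm

S_e ≈ 5.91 mm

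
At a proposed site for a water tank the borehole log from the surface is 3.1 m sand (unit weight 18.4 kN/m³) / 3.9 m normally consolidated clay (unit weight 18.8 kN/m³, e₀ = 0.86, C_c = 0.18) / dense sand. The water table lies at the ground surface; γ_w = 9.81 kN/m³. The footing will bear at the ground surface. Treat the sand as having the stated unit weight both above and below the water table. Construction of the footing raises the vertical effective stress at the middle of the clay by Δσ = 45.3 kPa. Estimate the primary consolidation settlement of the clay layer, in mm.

S_c ≈ 116 mm

Mid-depth of clay below the ground surface: z = 3.1 + 3.9/2 = 5.05 m.
Total vertical stress at mid-clay: σ_v = 18.4×3.1 + 18.8×1.95 = 93.7 kPa.
Pore pressure: u = 9.81×(5.05 − 0) = 49.541 kPa.
Initial effective stress: σ'_0 = σ_v − u = 93.7 − 49.541 = 44.159 kPa.
Final effective stress: σ'_f = σ'_0 + Δσ = 44.159 + 45.3 = 89.459 kPa.
Normally consolidated clay, so the full stress increment lies on the virgin compression line:
S_c = C_c·H/(1+e₀)·log₁₀(σ'_f/σ'_0) = 0.18×3.9/(1+0.86)×log₁₀(89.459/44.159)
    = 0.37742 × 0.3066 = 0.1157 m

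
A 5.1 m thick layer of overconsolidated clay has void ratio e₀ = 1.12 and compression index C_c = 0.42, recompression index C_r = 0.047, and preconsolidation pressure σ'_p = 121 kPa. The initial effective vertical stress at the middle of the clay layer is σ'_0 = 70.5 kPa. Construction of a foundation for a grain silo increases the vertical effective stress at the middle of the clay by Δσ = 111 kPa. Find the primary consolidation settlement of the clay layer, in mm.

S_c ≈ 204 mm

Final effective stress: σ'_f = 70.5 + 111 = 181.5 kPa.
σ'_f = 181.5 > σ'_p = 121 kPa, so the stress path crosses the preconsolidation pressure — recompression up to σ'_p, then virgin compression beyond:
S_c = H/(1+e₀)·[C_r·log₁₀(σ'_p/σ'_0) + C_c·log₁₀(σ'_f/σ'_p)]
    = 5.1/2.12 × [0.047×log₁₀(121/70.5) + 0.42×log₁₀(181.5/121)]
    = 2.4057 × [0.011026 + 0.073958] = 0.2044 m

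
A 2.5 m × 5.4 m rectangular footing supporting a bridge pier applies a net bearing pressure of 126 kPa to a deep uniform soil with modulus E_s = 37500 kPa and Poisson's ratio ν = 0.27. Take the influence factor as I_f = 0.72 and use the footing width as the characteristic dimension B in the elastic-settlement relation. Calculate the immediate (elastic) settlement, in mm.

Immediate (elastic) settlement: S_e = q·B·(1−ν²)/E_s · I_f.
S_e = 126 × 2.5 × (1 − 0.27²) / 37500 × 0.72
    = 126 × 2.5 × 0.9271 / 37500 × 0.72
    = 0.005607 m = 5.607 mm

S_e ≈ 5.61 mm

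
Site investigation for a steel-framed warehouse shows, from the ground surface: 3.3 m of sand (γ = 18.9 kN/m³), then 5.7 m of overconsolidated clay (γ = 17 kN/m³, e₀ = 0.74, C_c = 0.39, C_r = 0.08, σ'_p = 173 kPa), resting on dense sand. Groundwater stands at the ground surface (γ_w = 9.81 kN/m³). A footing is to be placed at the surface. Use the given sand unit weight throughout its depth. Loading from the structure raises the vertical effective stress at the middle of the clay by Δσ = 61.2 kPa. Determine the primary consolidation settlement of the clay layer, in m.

Mid-depth of clay below the ground surface: z = 3.3 + 5.7/2 = 6.15 m.
Total vertical stress at mid-clay: σ_v = 18.9×3.3 + 17×2.85 = 110.82 kPa.
Pore pressure: u = 9.81×(6.15 − 0) = 60.332 kPa.
Initial effective stress: σ'_0 = σ_v − u = 110.82 − 60.332 = 50.488 kPa.
Final effective stress: σ'_f = 50.488 + 61.2 = 111.69 kPa.
σ'_f = 111.69 ≤ σ'_p = 173 kPa, so the clay remains overconsolidated and only the recompression index applies:
S_c = C_r·H/(1+e₀)·log₁₀(σ'_f/σ'_0) = 0.08×5.7/1.74×log₁₀(111.69/50.488)
    = 0.26207 × 0.34483 = 0.09037 m

S_c ≈ 0.0904 m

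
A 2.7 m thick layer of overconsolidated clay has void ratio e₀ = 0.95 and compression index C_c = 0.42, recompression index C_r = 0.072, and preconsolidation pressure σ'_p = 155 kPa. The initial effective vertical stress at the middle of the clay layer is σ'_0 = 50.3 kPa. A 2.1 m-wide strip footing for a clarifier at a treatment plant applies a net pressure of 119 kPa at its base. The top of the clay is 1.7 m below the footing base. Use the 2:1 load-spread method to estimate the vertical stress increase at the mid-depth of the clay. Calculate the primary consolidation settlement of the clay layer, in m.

Mid-depth of clay below the footing base: z = 1.7 + 2.7/2 = 3.05 m.
Stress increase at mid-clay by the 2:1 spreading method:
Δσ = qB/(B+z) = 119×2.1/(2.1+3.05) = 48.524 kPa
Final effective stress: σ'_f = 50.3 + 48.524 = 98.824 kPa.
σ'_f = 98.824 ≤ σ'_p = 155 kPa, so the clay remains overconsolidated and only the recompression index applies:
S_c = C_r·H/(1+e₀)·log₁₀(σ'_f/σ'_0) = 0.072×2.7/1.95×log₁₀(98.824/50.3)
    = 0.099691 × 0.29329 = 0.02924 m

S_c ≈ 0.0292 m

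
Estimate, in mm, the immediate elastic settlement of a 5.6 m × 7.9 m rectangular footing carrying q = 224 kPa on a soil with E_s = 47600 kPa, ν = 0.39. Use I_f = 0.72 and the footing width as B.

S_e ≈ 16.1 mm

Immediate (elastic) settlement: S_e = q·B·(1−ν²)/E_s · I_f.
S_e = 224 × 5.6 × (1 − 0.39²) / 47600 × 0.72
    = 224 × 5.6 × 0.8479 / 47600 × 0.72
    = 0.01609 m = 16.09 mm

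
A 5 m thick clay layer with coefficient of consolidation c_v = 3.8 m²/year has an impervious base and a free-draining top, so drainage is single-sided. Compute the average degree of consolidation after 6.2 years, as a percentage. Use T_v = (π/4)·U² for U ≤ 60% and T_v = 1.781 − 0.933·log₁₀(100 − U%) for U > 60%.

Drainage path length: H_d = H = 5 m (single drainage).
T_v = c_v·t/H_d² = 3.8×6.2/5² = 0.9424.
T_v = 0.9424 corresponds to the U > 60% branch:
U = 1 − 10^((1.781 − T_v)/0.933)/100 = 0.9208

U ≈ 92.1 %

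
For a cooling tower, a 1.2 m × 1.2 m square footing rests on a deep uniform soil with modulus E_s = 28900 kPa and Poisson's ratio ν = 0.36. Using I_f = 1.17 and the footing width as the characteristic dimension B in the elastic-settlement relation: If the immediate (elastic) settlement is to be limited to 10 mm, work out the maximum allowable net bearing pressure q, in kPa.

q ≈ 236 kPa

S_e = q·B·(1−ν²)/E_s · I_f  ⇒  q = S_e·E_s / (B·(1−ν²)·I_f).
q = 0.01 × 28900 / (1.2 × 0.8704 × 1.17) = 236.5 kPa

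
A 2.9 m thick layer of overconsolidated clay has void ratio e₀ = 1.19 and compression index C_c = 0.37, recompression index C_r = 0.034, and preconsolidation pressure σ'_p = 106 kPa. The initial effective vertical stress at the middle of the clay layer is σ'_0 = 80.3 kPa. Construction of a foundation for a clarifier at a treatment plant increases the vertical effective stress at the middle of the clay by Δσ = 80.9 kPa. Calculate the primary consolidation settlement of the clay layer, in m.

S_c ≈ 0.0946 m

Final effective stress: σ'_f = 80.3 + 80.9 = 161.2 kPa.
σ'_f = 161.2 > σ'_p = 106 kPa, so the stress path crosses the preconsolidation pressure — recompression up to σ'_p, then virgin compression beyond:
S_c = H/(1+e₀)·[C_r·log₁₀(σ'_p/σ'_0) + C_c·log₁₀(σ'_f/σ'_p)]
    = 2.9/2.19 × [0.034×log₁₀(106/80.3) + 0.37×log₁₀(161.2/106)]
    = 1.3242 × [0.0041001 + 0.067362] = 0.09463 m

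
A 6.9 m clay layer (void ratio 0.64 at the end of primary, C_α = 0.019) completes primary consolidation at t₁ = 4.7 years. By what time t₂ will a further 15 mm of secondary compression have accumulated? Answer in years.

S_s = C_α·H/(1+e_p)·log₁₀(t₂/t₁) ⇒ log₁₀(t₂/t₁) = S_s·(1+e_p)/(C_α·H).
log₁₀(t₂/t₁) = 0.015 × (1+0.64) / (0.019×6.9) = 0.1876
t₂ = t₁ × 10^0.1876 = 4.7 × 1.54 = 7.24 years

t₂ ≈ 7.24 years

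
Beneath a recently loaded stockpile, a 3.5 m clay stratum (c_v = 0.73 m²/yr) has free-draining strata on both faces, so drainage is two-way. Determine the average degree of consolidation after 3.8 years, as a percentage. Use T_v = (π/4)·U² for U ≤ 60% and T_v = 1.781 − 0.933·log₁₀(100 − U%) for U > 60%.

Drainage path length: H_d = H/2 = 1.75 m (double drainage).
T_v = c_v·t/H_d² = 0.73×3.8/1.75² = 0.9058.
T_v = 0.9058 corresponds to the U > 60% branch:
U = 1 − 10^((1.781 − T_v)/0.933)/100 = 0.9133

U ≈ 91.3 %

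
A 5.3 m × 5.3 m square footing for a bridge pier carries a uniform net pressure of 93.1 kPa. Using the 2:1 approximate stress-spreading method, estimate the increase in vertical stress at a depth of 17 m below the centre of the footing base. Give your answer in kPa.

By the 2:1 method the load spreads at 1 horizontal : 2 vertical, so at depth z the loaded area has grown by z in each plan dimension:
Δσ = qBL/((B+z)(L+z)) = 93.1×5.3×5.3/((5.3+17)(5.3+17)) = 5.2589 kPa

Δσ_z ≈ 5.26 kPa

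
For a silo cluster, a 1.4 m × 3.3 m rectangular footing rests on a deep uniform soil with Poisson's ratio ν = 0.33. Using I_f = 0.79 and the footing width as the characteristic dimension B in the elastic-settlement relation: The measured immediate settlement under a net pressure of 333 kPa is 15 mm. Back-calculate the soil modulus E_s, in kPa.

E_s ≈ 21900 kPa

S_e = q·B·(1−ν²)/E_s · I_f  ⇒  E_s = q·B·(1−ν²)·I_f / S_e.
E_s = 333 × 1.4 × 0.8911 × 0.79 / 0.015 = 21880 kPa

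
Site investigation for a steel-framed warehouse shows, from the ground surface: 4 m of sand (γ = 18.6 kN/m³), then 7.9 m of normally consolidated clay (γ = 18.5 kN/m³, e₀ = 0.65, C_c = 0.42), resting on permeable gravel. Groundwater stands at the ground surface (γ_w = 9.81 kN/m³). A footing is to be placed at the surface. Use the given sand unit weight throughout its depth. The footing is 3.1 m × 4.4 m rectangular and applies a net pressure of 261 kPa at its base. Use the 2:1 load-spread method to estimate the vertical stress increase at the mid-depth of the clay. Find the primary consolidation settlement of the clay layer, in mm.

Mid-depth of clay below the ground surface: z = 4 + 7.9/2 = 7.95 m.
Total vertical stress at mid-clay: σ_v = 18.6×4 + 18.5×3.95 = 147.48 kPa.
Pore pressure: u = 9.81×(7.95 − 0) = 77.99 kPa.
Initial effective stress: σ'_0 = σ_v − u = 147.48 − 77.99 = 69.49 kPa.
Stress increase at mid-clay by the 2:1 spreading method:
Δσ = qBL/((B+z)(L+z)) = 261×3.1×4.4/((3.1+7.95)(4.4+7.95)) = 26.087 kPa
Final effective stress: σ'_f = σ'_0 + Δσ = 69.49 + 26.087 = 95.577 kPa.
Normally consolidated clay, so the full stress increment lies on the virgin compression line:
S_c = C_c·H/(1+e₀)·log₁₀(σ'_f/σ'_0) = 0.42×7.9/(1+0.65)×log₁₀(95.577/69.49)
    = 2.0109 × 0.13843 = 0.2784 m

S_c ≈ 278 mm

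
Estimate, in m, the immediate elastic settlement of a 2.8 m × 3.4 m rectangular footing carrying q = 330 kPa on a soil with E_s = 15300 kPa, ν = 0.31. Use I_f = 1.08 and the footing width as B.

Immediate (elastic) settlement: S_e = q·B·(1−ν²)/E_s · I_f.
S_e = 330 × 2.8 × (1 − 0.31²) / 15300 × 1.08
    = 330 × 2.8 × 0.9039 / 15300 × 1.08
    = 0.05896 m

S_e ≈ 0.059 m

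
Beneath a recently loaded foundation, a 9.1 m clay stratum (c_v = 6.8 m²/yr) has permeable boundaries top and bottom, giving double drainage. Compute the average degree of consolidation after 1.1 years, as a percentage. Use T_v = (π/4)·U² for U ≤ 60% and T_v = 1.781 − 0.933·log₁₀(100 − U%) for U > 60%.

U ≈ 66.8 %

Drainage path length: H_d = H/2 = 4.55 m (double drainage).
T_v = c_v·t/H_d² = 6.8×1.1/4.55² = 0.36131.
T_v = 0.36131 corresponds to the U > 60% branch:
U = 1 − 10^((1.781 − T_v)/0.933)/100 = 0.6676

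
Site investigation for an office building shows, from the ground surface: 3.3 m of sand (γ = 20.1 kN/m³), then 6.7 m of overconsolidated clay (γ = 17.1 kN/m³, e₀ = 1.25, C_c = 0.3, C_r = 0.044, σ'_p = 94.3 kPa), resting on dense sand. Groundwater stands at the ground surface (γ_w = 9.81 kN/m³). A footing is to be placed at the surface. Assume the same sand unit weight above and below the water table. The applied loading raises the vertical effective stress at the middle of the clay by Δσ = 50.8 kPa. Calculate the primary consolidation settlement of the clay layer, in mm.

S_c ≈ 84.1 mm

Mid-depth of clay below the ground surface: z = 3.3 + 6.7/2 = 6.65 m.
Total vertical stress at mid-clay: σ_v = 20.1×3.3 + 17.1×3.35 = 123.62 kPa.
Pore pressure: u = 9.81×(6.65 − 0) = 65.237 kPa.
Initial effective stress: σ'_0 = σ_v − u = 123.62 − 65.237 = 58.383 kPa.
Final effective stress: σ'_f = 58.383 + 50.8 = 109.18 kPa.
σ'_f = 109.18 > σ'_p = 94.3 kPa, so the stress path crosses the preconsolidation pressure — recompression up to σ'_p, then virgin compression beyond:
S_c = H/(1+e₀)·[C_r·log₁₀(σ'_p/σ'_0) + C_c·log₁₀(σ'_f/σ'_p)]
    = 6.7/2.25 × [0.044×log₁₀(94.3/58.383) + 0.3×log₁₀(109.18/94.3)]
    = 2.9778 × [0.0091619 + 0.019089] = 0.08413 m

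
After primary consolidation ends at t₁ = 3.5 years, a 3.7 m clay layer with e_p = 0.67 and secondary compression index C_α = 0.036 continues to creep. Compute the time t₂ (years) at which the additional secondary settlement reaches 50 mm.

S_s = C_α·H/(1+e_p)·log₁₀(t₂/t₁) ⇒ log₁₀(t₂/t₁) = S_s·(1+e_p)/(C_α·H).
log₁₀(t₂/t₁) = 0.05 × (1+0.67) / (0.036×3.7) = 0.6269
t₂ = t₁ × 10^0.6269 = 3.5 × 4.235 = 14.82 years

t₂ ≈ 14.8 years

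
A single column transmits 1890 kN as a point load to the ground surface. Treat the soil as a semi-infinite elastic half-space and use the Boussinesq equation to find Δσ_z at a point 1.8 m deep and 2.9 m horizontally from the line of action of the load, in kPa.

Δσ_z ≈ 11.4 kPa

Boussinesq vertical stress below a point load on an elastic half-space:
Δσ_z = 3P/(2πz²) · [1 + (r/z)²]^(−5/2)
r/z = 2.9/1.8 = 1.6111; [1+(r/z)²]^(−5/2) = 0.040789.
Δσ_z = 3×1890/(2π×1.8²) × 0.040789 = 278.52 × 0.040789 = 11.36 kPa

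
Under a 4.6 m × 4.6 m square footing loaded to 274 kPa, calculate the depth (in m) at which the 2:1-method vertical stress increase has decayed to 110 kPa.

2:1 spreading — at depth z the loaded area has grown by z in each plan dimension:
qB²/(B+z)² = Δσ_z ⇒ z = B(√(q/Δσ_z) − 1) = 4.6×(√(274/110) − 1) = 2.66 m

z ≈ 2.66 m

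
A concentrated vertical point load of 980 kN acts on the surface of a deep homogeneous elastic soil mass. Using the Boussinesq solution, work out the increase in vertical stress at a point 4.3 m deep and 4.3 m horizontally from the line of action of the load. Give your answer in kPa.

Δσ_z ≈ 4.47 kPa

Boussinesq vertical stress below a point load on an elastic half-space:
Δσ_z = 3P/(2πz²) · [1 + (r/z)²]^(−5/2)
r/z = 4.3/4.3 = 1; [1+(r/z)²]^(−5/2) = 0.17678.
Δσ_z = 3×980/(2π×4.3²) × 0.17678 = 25.306 × 0.17678 = 4.474 kPa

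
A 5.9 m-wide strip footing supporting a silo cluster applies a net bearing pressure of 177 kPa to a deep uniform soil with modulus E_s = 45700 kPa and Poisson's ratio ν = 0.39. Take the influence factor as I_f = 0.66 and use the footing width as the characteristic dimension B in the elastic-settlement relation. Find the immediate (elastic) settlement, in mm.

S_e ≈ 12.8 mm

Immediate (elastic) settlement: S_e = q·B·(1−ν²)/E_s · I_f.
S_e = 177 × 5.9 × (1 − 0.39²) / 45700 × 0.66
    = 177 × 5.9 × 0.8479 / 45700 × 0.66
    = 0.01279 m = 12.79 mm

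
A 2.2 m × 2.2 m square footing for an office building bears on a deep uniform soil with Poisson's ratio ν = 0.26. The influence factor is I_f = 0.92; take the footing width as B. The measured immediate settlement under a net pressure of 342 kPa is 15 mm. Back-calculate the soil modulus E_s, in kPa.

S_e = q·B·(1−ν²)/E_s · I_f  ⇒  E_s = q·B·(1−ν²)·I_f / S_e.
E_s = 342 × 2.2 × 0.9324 × 0.92 / 0.015 = 43030 kPa

E_s ≈ 43000 kPa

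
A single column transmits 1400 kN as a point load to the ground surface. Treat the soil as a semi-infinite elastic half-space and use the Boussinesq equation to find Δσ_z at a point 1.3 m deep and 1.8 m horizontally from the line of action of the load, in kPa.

Δσ_z ≈ 27.2 kPa

Boussinesq vertical stress below a point load on an elastic half-space:
Δσ_z = 3P/(2πz²) · [1 + (r/z)²]^(−5/2)
r/z = 1.8/1.3 = 1.3846; [1+(r/z)²]^(−5/2) = 0.068802.
Δσ_z = 3×1400/(2π×1.3²) × 0.068802 = 395.53 × 0.068802 = 27.21 kPa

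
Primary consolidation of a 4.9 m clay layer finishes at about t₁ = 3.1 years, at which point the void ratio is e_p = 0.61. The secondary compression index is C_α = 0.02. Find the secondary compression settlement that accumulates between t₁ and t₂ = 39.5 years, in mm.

Secondary compression: S_s = C_α·H/(1+e_p)·log₁₀(t₂/t₁)
S_s = 0.02×4.9/(1+0.61)×log₁₀(39.5/3.1)
    = 0.06087 × 1.105 = 0.06728 m

S_s ≈ 67.3 mm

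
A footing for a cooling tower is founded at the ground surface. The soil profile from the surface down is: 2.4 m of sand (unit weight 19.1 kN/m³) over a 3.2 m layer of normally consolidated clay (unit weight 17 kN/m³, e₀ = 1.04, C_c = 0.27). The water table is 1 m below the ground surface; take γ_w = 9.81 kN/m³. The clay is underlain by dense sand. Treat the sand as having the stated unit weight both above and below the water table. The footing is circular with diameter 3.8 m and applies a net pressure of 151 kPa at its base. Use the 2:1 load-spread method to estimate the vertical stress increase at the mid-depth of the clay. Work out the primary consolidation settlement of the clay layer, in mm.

Mid-depth of clay below the ground surface: z = 2.4 + 3.2/2 = 4 m.
Total vertical stress at mid-clay: σ_v = 19.1×2.4 + 17×1.6 = 73.04 kPa.
Pore pressure: u = 9.81×(4 − 1) = 29.43 kPa.
Initial effective stress: σ'_0 = σ_v − u = 73.04 − 29.43 = 43.61 kPa.
Stress increase at mid-clay by the 2:1 spreading method:
Δσ ≈ qD²/(D+z)² = 151×3.8²/(3.8+4)² = 35.839 kPa
Final effective stress: σ'_f = σ'_0 + Δσ = 43.61 + 35.839 = 79.449 kPa.
Normally consolidated clay, so the full stress increment lies on the virgin compression line:
S_c = C_c·H/(1+e₀)·log₁₀(σ'_f/σ'_0) = 0.27×3.2/(1+1.04)×log₁₀(79.449/43.61)
    = 0.42353 × 0.2605 = 0.1103 m

S_c ≈ 110 mm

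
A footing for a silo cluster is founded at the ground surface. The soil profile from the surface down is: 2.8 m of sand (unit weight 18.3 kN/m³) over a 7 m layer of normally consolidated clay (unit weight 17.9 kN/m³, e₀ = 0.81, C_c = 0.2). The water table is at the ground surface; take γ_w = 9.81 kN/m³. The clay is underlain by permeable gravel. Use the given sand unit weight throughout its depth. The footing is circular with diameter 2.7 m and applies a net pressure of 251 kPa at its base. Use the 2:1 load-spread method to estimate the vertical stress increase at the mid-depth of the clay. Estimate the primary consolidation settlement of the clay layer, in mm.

S_c ≈ 121 mm

Mid-depth of clay below the ground surface: z = 2.8 + 7/2 = 6.3 m.
Total vertical stress at mid-clay: σ_v = 18.3×2.8 + 17.9×3.5 = 113.89 kPa.
Pore pressure: u = 9.81×(6.3 − 0) = 61.803 kPa.
Initial effective stress: σ'_0 = σ_v − u = 113.89 − 61.803 = 52.087 kPa.
Stress increase at mid-clay by the 2:1 spreading method:
Δσ ≈ qD²/(D+z)² = 251×2.7²/(2.7+6.3)² = 22.59 kPa
Final effective stress: σ'_f = σ'_0 + Δσ = 52.087 + 22.59 = 74.677 kPa.
Normally consolidated clay, so the full stress increment lies on the virgin compression line:
S_c = C_c·H/(1+e₀)·log₁₀(σ'_f/σ'_0) = 0.2×7/(1+0.81)×log₁₀(74.677/52.087)
    = 0.77348 × 0.15646 = 0.121 m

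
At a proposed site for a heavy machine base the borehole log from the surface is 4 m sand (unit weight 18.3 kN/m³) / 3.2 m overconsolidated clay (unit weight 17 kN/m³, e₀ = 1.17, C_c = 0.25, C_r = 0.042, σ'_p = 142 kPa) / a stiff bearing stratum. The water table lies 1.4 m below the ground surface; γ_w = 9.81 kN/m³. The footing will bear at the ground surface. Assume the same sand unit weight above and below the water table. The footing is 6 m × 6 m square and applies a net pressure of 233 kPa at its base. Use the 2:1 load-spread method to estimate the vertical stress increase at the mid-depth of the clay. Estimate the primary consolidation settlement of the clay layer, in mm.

Mid-depth of clay below the ground surface: z = 4 + 3.2/2 = 5.6 m.
Total vertical stress at mid-clay: σ_v = 18.3×4 + 17×1.6 = 100.4 kPa.
Pore pressure: u = 9.81×(5.6 − 1.4) = 41.202 kPa.
Initial effective stress: σ'_0 = σ_v − u = 100.4 − 41.202 = 59.198 kPa.
Stress increase at mid-clay by the 2:1 spreading method:
Δσ = qBL/((B+z)(L+z)) = 233×6×6/((6+5.6)(6+5.6)) = 62.337 kPa
Final effective stress: σ'_f = 59.198 + 62.337 = 121.53 kPa.
σ'_f = 121.53 ≤ σ'_p = 142 kPa, so the clay remains overconsolidated and only the recompression index applies:
S_c = C_r·H/(1+e₀)·log₁₀(σ'_f/σ'_0) = 0.042×3.2/2.17×log₁₀(121.53/59.198)
    = 0.061937 × 0.31238 = 0.01935 m

S_c ≈ 19.3 mm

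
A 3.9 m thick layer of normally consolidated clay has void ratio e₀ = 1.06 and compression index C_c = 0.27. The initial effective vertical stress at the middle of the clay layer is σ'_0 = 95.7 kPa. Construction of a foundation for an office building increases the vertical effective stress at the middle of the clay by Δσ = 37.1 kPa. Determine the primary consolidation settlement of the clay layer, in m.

S_c ≈ 0.0727 m

Final effective stress: σ'_f = σ'_0 + Δσ = 95.7 + 37.1 = 132.8 kPa.
Normally consolidated clay, so the full stress increment lies on the virgin compression line:
S_c = C_c·H/(1+e₀)·log₁₀(σ'_f/σ'_0) = 0.27×3.9/(1+1.06)×log₁₀(132.8/95.7)
    = 0.51117 × 0.14229 = 0.07273 m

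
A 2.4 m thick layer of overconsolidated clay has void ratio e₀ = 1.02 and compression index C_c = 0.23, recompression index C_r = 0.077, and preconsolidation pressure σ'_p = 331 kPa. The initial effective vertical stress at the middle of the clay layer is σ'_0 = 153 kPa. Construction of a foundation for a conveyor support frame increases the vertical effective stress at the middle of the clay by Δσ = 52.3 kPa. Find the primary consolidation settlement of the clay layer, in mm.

S_c ≈ 11.7 mm

Final effective stress: σ'_f = 153 + 52.3 = 205.3 kPa.
σ'_f = 205.3 ≤ σ'_p = 331 kPa, so the clay remains overconsolidated and only the recompression index applies:
S_c = C_r·H/(1+e₀)·log₁₀(σ'_f/σ'_0) = 0.077×2.4/2.02×log₁₀(205.3/153)
    = 0.091484 × 0.1277 = 0.01168 m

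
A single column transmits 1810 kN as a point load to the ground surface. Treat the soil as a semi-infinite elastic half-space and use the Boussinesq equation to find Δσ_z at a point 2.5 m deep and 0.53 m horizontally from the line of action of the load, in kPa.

Boussinesq vertical stress below a point load on an elastic half-space:
Δσ_z = 3P/(2πz²) · [1 + (r/z)²]^(−5/2)
r/z = 0.53/2.5 = 0.212; [1+(r/z)²]^(−5/2) = 0.89592.
Δσ_z = 3×1810/(2π×2.5²) × 0.89592 = 138.27 × 0.89592 = 123.9 kPa

Δσ_z ≈ 124 kPa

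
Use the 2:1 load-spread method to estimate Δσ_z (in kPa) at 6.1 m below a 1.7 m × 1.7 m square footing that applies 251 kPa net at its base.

By the 2:1 method the load spreads at 1 horizontal : 2 vertical, so at depth z the loaded area has grown by z in each plan dimension:
Δσ = qBL/((B+z)(L+z)) = 251×1.7×1.7/((1.7+6.1)(1.7+6.1)) = 11.923 kPa

Δσ_z ≈ 11.9 kPa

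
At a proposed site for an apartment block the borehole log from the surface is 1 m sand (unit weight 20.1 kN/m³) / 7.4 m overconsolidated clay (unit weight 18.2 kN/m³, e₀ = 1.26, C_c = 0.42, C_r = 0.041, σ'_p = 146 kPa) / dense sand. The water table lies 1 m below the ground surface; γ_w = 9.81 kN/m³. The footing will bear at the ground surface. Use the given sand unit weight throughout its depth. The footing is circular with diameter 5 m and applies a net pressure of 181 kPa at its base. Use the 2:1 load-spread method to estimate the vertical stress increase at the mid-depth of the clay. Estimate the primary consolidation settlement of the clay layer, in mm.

S_c ≈ 38.6 mm

Mid-depth of clay below the ground surface: z = 1 + 7.4/2 = 4.7 m.
Total vertical stress at mid-clay: σ_v = 20.1×1 + 18.2×3.7 = 87.44 kPa.
Pore pressure: u = 9.81×(4.7 − 1) = 36.297 kPa.
Initial effective stress: σ'_0 = σ_v − u = 87.44 − 36.297 = 51.143 kPa.
Stress increase at mid-clay by the 2:1 spreading method:
Δσ ≈ qD²/(D+z)² = 181×5²/(5+4.7)² = 48.092 kPa
Final effective stress: σ'_f = 51.143 + 48.092 = 99.235 kPa.
σ'_f = 99.235 ≤ σ'_p = 146 kPa, so the clay remains overconsolidated and only the recompression index applies:
S_c = C_r·H/(1+e₀)·log₁₀(σ'_f/σ'_0) = 0.041×7.4/2.26×log₁₀(99.235/51.143)
    = 0.13425 × 0.28788 = 0.03865 m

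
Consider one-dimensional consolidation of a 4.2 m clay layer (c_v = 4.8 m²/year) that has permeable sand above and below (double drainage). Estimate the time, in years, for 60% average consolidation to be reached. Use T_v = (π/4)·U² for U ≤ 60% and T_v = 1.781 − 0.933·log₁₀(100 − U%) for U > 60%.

Drainage path length: H_d = H/2 = 2.1 m (double drainage).
U ≤ 60%: T_v = (π/4)·U² = (π/4)×0.6² = 0.28274.
t = T_v·H_d²/c_v = 0.28274×2.1²/4.8 = 0.2598 years.

t ≈ 0.26 years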